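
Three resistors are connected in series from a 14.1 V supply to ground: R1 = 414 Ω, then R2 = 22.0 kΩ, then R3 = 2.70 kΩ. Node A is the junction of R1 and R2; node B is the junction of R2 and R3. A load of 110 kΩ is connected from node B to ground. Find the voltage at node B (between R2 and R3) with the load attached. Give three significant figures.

At node B, R3 is in parallel with the load: R3‖R_L = 2635 Ω.
Below node A the resistance is R2 + (R3‖R_L) = 24640 Ω, so V_A = 14.1 × 24640/25050 = 13.87 V.
Then V_B = V_A × (R3‖R_L)/(R2 + R3‖R_L) = 13.87 × 2635/24640 = 1.48 V.

V ≈ 1.48 V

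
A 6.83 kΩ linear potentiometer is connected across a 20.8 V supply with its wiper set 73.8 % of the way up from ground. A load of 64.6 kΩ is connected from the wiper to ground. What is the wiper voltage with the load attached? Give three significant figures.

The wiper splits the pot into (1−α)R = 1.789 kΩ above and αR = 5.041 kΩ below.
Lower section ‖ load = 4.676 kΩ.
V_wiper = 20.8 × 4.676/(1.789 + 4.676) = 15.0 V.

V ≈ 15.0 V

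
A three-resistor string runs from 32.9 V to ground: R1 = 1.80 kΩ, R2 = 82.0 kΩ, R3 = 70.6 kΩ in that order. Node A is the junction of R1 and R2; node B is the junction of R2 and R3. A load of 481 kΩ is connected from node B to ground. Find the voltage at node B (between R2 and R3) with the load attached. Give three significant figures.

V ≈ 13.9 V

At node B, R3 is in parallel with the load: R3‖R_L = 61.56 kΩ.
Below node A the resistance is R2 + (R3‖R_L) = 143.6 kΩ, so V_A = 32.9 × 143.6/145.4 = 32.49 V.
Then V_B = V_A × (R3‖R_L)/(R2 + R3‖R_L) = 32.49 × 61.56/143.6 = 13.9 V.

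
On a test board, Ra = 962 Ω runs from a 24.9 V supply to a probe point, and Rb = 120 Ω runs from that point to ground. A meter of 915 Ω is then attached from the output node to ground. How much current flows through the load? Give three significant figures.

I_L ≈ 2.70 mA

Rb‖R_L = 106.1 Ω; V_out = 24.9 × 106.1/1068 = 2.473 V.
I_L = V_out / R_L = 2.473 / 915 Ω = 2.70 mA.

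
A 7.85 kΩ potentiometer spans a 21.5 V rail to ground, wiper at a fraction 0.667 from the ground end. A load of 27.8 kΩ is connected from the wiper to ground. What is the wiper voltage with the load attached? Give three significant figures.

V ≈ 13.5 V

The wiper splits the pot into (1−α)R = 2.614 kΩ above and αR = 5.236 kΩ below.
Lower section ‖ load = 4.406 kΩ.
V_wiper = 21.5 × 4.406/(2.614 + 4.406) = 13.5 V.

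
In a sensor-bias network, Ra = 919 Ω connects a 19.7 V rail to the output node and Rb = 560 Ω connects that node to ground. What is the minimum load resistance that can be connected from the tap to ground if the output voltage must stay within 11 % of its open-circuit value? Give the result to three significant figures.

Output resistance R_th = Ra‖Rb = (919 × 560)/1479 = 348.0 Ω.
The fractional drop is R_th/(R_th + R_L); requiring this ≤ 0.110 gives R_L ≥ R_th(1/0.110 − 1) = 348.0 × 8.091 = 2.82 kΩ.

R_L(min) ≈ 2.82 kΩ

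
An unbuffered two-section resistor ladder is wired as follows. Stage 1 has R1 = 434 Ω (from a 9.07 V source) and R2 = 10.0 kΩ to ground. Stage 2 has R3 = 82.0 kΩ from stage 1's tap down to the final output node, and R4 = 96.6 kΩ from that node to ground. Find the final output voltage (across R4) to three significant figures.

V_out ≈ 4.69 V

Stage 2 presents R3+R4 = 178600 Ω as a load on stage 1's tap.
Stage 1's lower leg becomes R2‖(R3+R4) = 9470 Ω, so V_mid = 9.07 × 9470/9904 = 8.673 V.
Stage 2 is itself unloaded: V_out = V_mid × R4/(R3+R4) = 8.673 × 96600/178600 = 4.69 V.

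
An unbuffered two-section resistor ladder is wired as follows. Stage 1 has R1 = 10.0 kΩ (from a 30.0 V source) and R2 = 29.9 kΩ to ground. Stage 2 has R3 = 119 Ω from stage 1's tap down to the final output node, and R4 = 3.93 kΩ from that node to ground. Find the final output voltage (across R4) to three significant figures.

Stage 2 presents R3+R4 = 4049 Ω as a load on stage 1's tap.
Stage 1's lower leg becomes R2‖(R3+R4) = 3566 Ω, so V_mid = 30.0 × 3566/13570 = 7.886 V.
Stage 2 is itself unloaded: V_out = V_mid × R4/(R3+R4) = 7.886 × 3930/4049 = 7.65 V.

V_out ≈ 7.65 V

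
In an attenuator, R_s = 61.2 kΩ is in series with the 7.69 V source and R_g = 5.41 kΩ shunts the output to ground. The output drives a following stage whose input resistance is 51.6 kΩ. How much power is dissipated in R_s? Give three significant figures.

Total resistance from the source is R_s + (R_g‖R_L) = 66.10 kΩ, so I = 7.69/66.10 kΩ = 0.1163 mA.
P = I²·R_s = (0.1163 mA)² × 61.2 kΩ = 0.828 mW.

P ≈ 0.828 mW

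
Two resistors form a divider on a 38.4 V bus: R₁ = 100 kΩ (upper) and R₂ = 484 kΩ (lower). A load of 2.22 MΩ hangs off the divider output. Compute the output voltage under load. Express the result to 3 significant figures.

V_out ≈ 30.7 V

The load sits in parallel with R₂: R₂‖R_L = (484 × 2220) / (484 + 2220) = 397.4 kΩ.
V_out = 38.4 × 397.4 / (100 + 397.4) = 38.4 × 397.4/497.4 = 30.7 V.
(Unloaded it would have been 31.8 V.)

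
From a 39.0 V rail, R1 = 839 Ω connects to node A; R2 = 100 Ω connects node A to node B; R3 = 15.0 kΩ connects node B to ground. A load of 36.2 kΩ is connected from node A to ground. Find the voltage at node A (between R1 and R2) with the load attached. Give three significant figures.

Below node A the series string R2+R3 = 15100 Ω sits in parallel with the 36200 Ω load: 10660 Ω.
V_A = 39.0 × 10660/(839 + 10660) = 36.2 V.

V ≈ 36.2 V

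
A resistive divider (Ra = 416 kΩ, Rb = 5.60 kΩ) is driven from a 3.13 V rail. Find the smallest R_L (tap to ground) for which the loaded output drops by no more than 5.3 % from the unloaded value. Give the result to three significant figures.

R_L(min) ≈ 98.7 kΩ

Output resistance R_th = Ra‖Rb = (416 × 5.60)/421.6 = 5.526 kΩ.
The fractional drop is R_th/(R_th + R_L); requiring this ≤ 0.0530 gives R_L ≥ R_th(1/0.0530 − 1) = 5.526 × 17.87 = 98.7 kΩ.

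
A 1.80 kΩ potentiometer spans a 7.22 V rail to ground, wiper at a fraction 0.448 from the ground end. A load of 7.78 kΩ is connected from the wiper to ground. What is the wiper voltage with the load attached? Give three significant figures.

V ≈ 3.06 V

The wiper splits the pot into (1−α)R = 993.6 Ω above and αR = 806.4 Ω below.
Lower section ‖ load = 730.7 Ω.
V_wiper = 7.22 × 730.7/(993.6 + 730.7) = 3.06 V.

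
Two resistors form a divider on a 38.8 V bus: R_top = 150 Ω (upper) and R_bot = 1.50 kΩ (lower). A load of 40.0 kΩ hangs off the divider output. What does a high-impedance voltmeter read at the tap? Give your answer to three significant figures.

The load sits in parallel with R_bot: R_bot‖R_L = (1500 × 40000) / (1500 + 40000) = 1446 Ω.
V_out = 38.8 × 1446 / (150 + 1446) = 38.8 × 1446/1596 = 35.2 V.

V_out ≈ 35.2 V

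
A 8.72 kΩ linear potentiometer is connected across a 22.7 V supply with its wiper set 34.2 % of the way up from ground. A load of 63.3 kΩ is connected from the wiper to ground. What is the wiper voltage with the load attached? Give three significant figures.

The wiper splits the pot into (1−α)R = 5.738 kΩ above and αR = 2.982 kΩ below.
Lower section ‖ load = 2.848 kΩ.
V_wiper = 22.7 × 2.848/(5.738 + 2.848) = 7.53 V.

V ≈ 7.53 V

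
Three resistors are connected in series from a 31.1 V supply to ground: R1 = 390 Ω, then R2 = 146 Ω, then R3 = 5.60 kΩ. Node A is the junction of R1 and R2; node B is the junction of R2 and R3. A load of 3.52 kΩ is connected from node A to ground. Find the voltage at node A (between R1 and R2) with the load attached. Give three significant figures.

Below node A the series string R2+R3 = 5746 Ω sits in parallel with the 3520 Ω load: 2183 Ω.
V_A = 31.1 × 2183/(390 + 2183) = 26.4 V.

V ≈ 26.4 V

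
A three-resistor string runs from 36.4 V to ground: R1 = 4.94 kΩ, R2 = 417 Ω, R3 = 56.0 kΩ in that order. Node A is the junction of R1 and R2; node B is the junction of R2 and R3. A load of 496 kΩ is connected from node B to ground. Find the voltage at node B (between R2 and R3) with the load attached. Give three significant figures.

V ≈ 32.9 V

At node B, R3 is in parallel with the load: R3‖R_L = 50320 Ω.
Below node A the resistance is R2 + (R3‖R_L) = 50740 Ω, so V_A = 36.4 × 50740/55680 = 33.17 V.
Then V_B = V_A × (R3‖R_L)/(R2 + R3‖R_L) = 33.17 × 50320/50740 = 32.9 V.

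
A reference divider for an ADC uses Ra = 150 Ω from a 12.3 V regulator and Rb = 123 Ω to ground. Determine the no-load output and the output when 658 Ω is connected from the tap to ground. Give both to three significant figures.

Unloaded: 5.54 V; loaded: 5.03 V

Open-circuit: V = 12.3 × 123/(150 + 123) = 5.54 V.
With the load, Rb becomes Rb‖R_L = 103.6 Ω, so V = 12.3 × 103.6/253.6 = 5.03 V.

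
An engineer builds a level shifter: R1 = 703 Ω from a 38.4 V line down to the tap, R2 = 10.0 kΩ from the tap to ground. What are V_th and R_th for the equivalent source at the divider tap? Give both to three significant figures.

V_th = 35.9 V, R_th = 657 Ω

V_th is the open-circuit tap voltage: 38.4 × 10000/(703 + 10000) = 35.9 V.
With the supply zeroed, R1 and R2 appear in parallel from the tap: R_th = R1‖R2 = (703 × 10000)/10700 = 657 Ω.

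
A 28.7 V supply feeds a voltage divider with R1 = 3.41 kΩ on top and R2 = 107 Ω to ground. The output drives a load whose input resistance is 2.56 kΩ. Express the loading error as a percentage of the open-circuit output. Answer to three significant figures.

3.89 %

The divider's output (Thévenin) resistance is R1‖R2 = 103.7 Ω.
Fractional drop under load = R_th/(R_th + R_L) = 103.7 / (103.7 + 2560) = 0.03895.
So the output falls by 3.89 %.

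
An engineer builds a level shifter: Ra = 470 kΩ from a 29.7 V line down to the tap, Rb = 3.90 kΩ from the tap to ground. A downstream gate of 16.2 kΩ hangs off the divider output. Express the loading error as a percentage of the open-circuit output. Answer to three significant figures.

The divider's output (Thévenin) resistance is Ra‖Rb = 3.868 kΩ.
Fractional drop under load = R_th/(R_th + R_L) = 3.868 / (3.868 + 16.2) = 0.1927.
So the output falls by 19.3 %.

19.3 %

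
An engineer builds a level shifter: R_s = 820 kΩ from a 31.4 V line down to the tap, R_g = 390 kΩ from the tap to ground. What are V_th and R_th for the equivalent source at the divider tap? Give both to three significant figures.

V_th = 10.1 V, R_th = 264 kΩ

V_th is the open-circuit tap voltage: 31.4 × 390/(820 + 390) = 10.1 V.
With the supply zeroed, R_s and R_g appear in parallel from the tap: R_th = R_s‖R_g = (820 × 390)/1210 = 264 kΩ.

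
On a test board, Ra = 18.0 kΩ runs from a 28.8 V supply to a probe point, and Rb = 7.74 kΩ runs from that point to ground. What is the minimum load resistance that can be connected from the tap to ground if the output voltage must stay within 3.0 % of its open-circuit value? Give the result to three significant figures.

R_L(min) ≈ 175 kΩ

Output resistance R_th = Ra‖Rb = (18.0 × 7.74)/25.74 = 5.413 kΩ.
The fractional drop is R_th/(R_th + R_L); requiring this ≤ 0.0300 gives R_L ≥ R_th(1/0.0300 − 1) = 5.413 × 32.33 = 175 kΩ.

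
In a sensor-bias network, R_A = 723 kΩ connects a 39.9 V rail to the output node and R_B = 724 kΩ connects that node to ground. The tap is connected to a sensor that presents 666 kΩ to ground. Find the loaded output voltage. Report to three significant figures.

The load sits in parallel with R_B: R_B‖R_L = (724 × 666) / (724 + 666) = 346.9 kΩ.
V_out = 39.9 × 346.9 / (723 + 346.9) = 39.9 × 346.9/1070 = 12.9 V.

V_out ≈ 12.9 V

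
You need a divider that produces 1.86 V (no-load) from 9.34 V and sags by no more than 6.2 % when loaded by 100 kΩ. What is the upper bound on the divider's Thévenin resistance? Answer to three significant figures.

R_th ≤ 6.61 kΩ

Loading drop = R_th/(R_th + R_L) ≤ 0.0620, so R_th ≤ R_L · ε/(1−ε) = 100 kΩ × 0.0620/0.9380 = 6.61 kΩ.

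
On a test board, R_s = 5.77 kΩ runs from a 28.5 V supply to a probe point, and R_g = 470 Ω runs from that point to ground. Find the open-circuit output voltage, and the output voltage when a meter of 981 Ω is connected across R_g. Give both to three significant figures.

Unloaded: 2.15 V; loaded: 1.49 V

Open-circuit: V = 28.5 × 470/(5770 + 470) = 2.15 V.
With the load, R_g becomes R_g‖R_L = 317.8 Ω, so V = 28.5 × 317.8/6088 = 1.49 V.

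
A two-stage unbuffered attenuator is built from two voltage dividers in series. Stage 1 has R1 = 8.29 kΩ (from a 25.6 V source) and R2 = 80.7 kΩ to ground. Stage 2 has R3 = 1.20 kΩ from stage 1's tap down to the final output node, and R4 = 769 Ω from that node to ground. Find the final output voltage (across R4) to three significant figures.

Stage 2 presents R3+R4 = 1969 Ω as a load on stage 1's tap.
Stage 1's lower leg becomes R2‖(R3+R4) = 1922 Ω, so V_mid = 25.6 × 1922/10210 = 4.818 V.
Stage 2 is itself unloaded: V_out = V_mid × R4/(R3+R4) = 4.818 × 769/1969 = 1.88 V.

V_out ≈ 1.88 V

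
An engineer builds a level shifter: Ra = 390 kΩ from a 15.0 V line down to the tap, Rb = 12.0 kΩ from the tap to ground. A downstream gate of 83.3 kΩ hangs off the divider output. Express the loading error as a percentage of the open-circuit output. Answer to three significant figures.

The divider's output (Thévenin) resistance is Ra‖Rb = 11.64 kΩ.
Fractional drop under load = R_th/(R_th + R_L) = 11.64 / (11.64 + 83.3) = 0.1226.
So the output falls by 12.3 %.

12.3 %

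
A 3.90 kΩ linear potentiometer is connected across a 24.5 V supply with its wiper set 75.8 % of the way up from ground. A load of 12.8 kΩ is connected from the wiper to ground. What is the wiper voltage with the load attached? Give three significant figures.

V ≈ 17.6 V

The wiper splits the pot into (1−α)R = 943.8 Ω above and αR = 2956 Ω below.
Lower section ‖ load = 2402 Ω.
V_wiper = 24.5 × 2402/(943.8 + 2402) = 17.6 V.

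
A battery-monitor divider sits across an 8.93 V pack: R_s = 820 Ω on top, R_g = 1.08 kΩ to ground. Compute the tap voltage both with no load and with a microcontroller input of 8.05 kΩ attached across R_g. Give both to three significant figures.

Unloaded: 5.08 V; loaded: 4.80 V

Open-circuit: V = 8.93 × 1080/(820 + 1080) = 5.08 V.
With the load, R_g becomes R_g‖R_L = 952.2 Ω, so V = 8.93 × 952.2/1772 = 4.80 V.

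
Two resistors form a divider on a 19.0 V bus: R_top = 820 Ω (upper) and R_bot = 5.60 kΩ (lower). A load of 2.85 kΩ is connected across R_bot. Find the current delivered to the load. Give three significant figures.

R_bot‖R_L = 1889 Ω; V_out = 19.0 × 1889/2709 = 13.25 V.
I_L = V_out / R_L = 13.25 / 2.85 kΩ = 4.65 mA.

I_L ≈ 4.65 mA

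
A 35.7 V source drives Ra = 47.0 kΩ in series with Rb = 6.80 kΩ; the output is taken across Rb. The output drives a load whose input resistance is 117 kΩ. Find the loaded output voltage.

The load sits in parallel with Rb: Rb‖R_L = (6.80 × 117) / (6.80 + 117) = 6.426 kΩ.
V_out = 35.7 × 6.426 / (47.0 + 6.426) = 35.7 × 6.426/53.43 = 4.29 V.

V_out ≈ 4.29 V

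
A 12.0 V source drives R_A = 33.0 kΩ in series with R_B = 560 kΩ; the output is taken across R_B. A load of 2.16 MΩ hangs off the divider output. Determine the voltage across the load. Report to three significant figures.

V_out ≈ 11.2 V

The load sits in parallel with R_B: R_B‖R_L = (560 × 2160) / (560 + 2160) = 444.7 kΩ.
V_out = 12.0 × 444.7 / (33.0 + 444.7) = 12.0 × 444.7/477.7 = 11.2 V.
(Unloaded it would have been 11.3 V.)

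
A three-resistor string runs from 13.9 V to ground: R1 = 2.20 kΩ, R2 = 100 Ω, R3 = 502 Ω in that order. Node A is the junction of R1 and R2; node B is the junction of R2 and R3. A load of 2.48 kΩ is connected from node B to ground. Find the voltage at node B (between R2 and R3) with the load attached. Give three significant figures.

V ≈ 2.14 V

At node B, R3 is in parallel with the load: R3‖R_L = 417.5 Ω.
Below node A the resistance is R2 + (R3‖R_L) = 517.5 Ω, so V_A = 13.9 × 517.5/2717 = 2.647 V.
Then V_B = V_A × (R3‖R_L)/(R2 + R3‖R_L) = 2.647 × 417.5/517.5 = 2.14 V.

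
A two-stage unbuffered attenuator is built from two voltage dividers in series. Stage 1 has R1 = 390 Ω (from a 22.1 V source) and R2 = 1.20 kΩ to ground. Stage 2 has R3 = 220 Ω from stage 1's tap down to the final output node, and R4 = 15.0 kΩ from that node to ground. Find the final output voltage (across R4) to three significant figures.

V_out ≈ 16.1 V

Stage 2 presents R3+R4 = 15220 Ω as a load on stage 1's tap.
Stage 1's lower leg becomes R2‖(R3+R4) = 1112 Ω, so V_mid = 22.1 × 1112/1502 = 16.36 V.
Stage 2 is itself unloaded: V_out = V_mid × R4/(R3+R4) = 16.36 × 15000/15220 = 16.1 V.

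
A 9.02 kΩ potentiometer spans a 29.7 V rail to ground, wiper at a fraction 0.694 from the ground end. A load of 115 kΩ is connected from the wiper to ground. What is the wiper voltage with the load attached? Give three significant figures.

V ≈ 20.3 V

The wiper splits the pot into (1−α)R = 2.760 kΩ above and αR = 6.260 kΩ below.
Lower section ‖ load = 5.937 kΩ.
V_wiper = 29.7 × 5.937/(2.760 + 5.937) = 20.3 V.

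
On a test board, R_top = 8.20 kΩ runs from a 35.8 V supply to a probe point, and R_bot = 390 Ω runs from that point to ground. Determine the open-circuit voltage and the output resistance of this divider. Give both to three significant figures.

V_th is the open-circuit tap voltage: 35.8 × 390/(8200 + 390) = 1.63 V.
With the supply zeroed, R_top and R_bot appear in parallel from the tap: R_th = R_top‖R_bot = (8200 × 390)/8590 = 372 Ω.

V_th = 1.63 V, R_th = 372 Ω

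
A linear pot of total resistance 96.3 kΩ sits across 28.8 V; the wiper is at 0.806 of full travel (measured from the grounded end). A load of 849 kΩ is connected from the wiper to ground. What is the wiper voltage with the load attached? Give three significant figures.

V ≈ 22.8 V

The wiper splits the pot into (1−α)R = 18.68 kΩ above and αR = 77.62 kΩ below.
Lower section ‖ load = 71.12 kΩ.
V_wiper = 28.8 × 71.12/(18.68 + 71.12) = 22.8 V.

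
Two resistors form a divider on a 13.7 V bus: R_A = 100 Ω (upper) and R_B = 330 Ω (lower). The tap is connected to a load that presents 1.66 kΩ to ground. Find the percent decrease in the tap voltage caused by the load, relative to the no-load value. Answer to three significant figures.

4.42 %

The divider's output (Thévenin) resistance is R_A‖R_B = 76.74 Ω.
Fractional drop under load = R_th/(R_th + R_L) = 76.74 / (76.74 + 1660) = 0.04419.
So the output falls by 4.42 %.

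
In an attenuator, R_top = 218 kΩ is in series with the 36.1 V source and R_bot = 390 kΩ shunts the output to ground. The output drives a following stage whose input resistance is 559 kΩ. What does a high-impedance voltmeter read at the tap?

V_out ≈ 18.5 V

The load sits in parallel with R_bot: R_bot‖R_L = (390 × 559) / (390 + 559) = 229.7 kΩ.
V_out = 36.1 × 229.7 / (218 + 229.7) = 36.1 × 229.7/447.7 = 18.5 V.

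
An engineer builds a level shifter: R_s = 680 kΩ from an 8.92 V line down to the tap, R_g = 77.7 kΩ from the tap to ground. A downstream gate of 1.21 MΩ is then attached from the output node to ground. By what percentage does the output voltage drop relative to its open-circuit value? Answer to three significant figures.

The divider's output (Thévenin) resistance is R_s‖R_g = 69.73 kΩ.
Fractional drop under load = R_th/(R_th + R_L) = 69.73 / (69.73 + 1210) = 0.05449.
So the output falls by 5.45 %.

5.45 %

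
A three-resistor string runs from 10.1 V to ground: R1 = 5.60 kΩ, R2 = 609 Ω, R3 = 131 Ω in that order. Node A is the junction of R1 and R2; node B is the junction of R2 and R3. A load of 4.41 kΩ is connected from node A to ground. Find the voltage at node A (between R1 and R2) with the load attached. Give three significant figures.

V ≈ 1.03 V

Below node A the series string R2+R3 = 740.0 Ω sits in parallel with the 4410 Ω load: 633.7 Ω.
V_A = 10.1 × 633.7/(5600 + 633.7) = 1.03 V.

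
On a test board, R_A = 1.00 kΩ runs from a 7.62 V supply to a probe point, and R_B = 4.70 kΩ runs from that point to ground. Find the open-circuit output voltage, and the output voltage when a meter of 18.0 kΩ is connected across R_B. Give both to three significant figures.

Unloaded: 6.28 V; loaded: 6.01 V

Open-circuit: V = 7.62 × 4.70/(1.00 + 4.70) = 6.28 V.
With the load, R_B becomes R_B‖R_L = 3.727 kΩ, so V = 7.62 × 3.727/4.727 = 6.01 V.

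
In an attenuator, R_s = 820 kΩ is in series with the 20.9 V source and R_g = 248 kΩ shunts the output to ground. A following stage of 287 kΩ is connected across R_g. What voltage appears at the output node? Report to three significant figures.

The load sits in parallel with R_g: R_g‖R_L = (248 × 287) / (248 + 287) = 133.0 kΩ.
V_out = 20.9 × 133.0 / (820 + 133.0) = 20.9 × 133.0/953.0 = 2.92 V.
(Unloaded it would have been 4.85 V.)

V_out ≈ 2.92 V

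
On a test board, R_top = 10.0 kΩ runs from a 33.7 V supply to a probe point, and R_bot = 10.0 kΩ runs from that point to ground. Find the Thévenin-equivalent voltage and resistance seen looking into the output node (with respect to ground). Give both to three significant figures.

V_th = 16.9 V, R_th = 5.00 kΩ

V_th is the open-circuit tap voltage: 33.7 × 10.0/(10.0 + 10.0) = 16.9 V.
With the supply zeroed, R_top and R_bot appear in parallel from the tap: R_th = R_top‖R_bot = (10.0 × 10.0)/20.00 = 5.00 kΩ.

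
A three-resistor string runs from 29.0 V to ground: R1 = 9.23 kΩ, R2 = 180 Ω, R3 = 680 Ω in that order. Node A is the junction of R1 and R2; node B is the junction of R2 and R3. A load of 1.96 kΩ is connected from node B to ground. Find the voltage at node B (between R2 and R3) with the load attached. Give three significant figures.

V ≈ 1.48 V

At node B, R3 is in parallel with the load: R3‖R_L = 504.8 Ω.
Below node A the resistance is R2 + (R3‖R_L) = 684.8 Ω, so V_A = 29.0 × 684.8/9915 = 2.003 V.
Then V_B = V_A × (R3‖R_L)/(R2 + R3‖R_L) = 2.003 × 504.8/684.8 = 1.48 V.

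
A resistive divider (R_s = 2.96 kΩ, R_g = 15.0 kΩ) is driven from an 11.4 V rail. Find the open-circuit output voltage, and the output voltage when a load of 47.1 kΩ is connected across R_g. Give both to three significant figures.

Open-circuit: V = 11.4 × 15.0/(2.96 + 15.0) = 9.52 V.
With the load, R_g becomes R_g‖R_L = 11.38 kΩ, so V = 11.4 × 11.38/14.34 = 9.05 V.

Unloaded: 9.52 V; loaded: 9.05 V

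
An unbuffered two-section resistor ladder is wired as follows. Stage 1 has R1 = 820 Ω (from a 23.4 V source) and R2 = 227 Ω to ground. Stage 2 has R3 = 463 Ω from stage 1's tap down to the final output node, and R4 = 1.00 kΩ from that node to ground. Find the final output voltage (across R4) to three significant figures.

V_out ≈ 3.09 V

Stage 2 presents R3+R4 = 1463 Ω as a load on stage 1's tap.
Stage 1's lower leg becomes R2‖(R3+R4) = 196.5 Ω, so V_mid = 23.4 × 196.5/1017 = 4.524 V.
Stage 2 is itself unloaded: V_out = V_mid × R4/(R3+R4) = 4.524 × 1000/1463 = 3.09 V.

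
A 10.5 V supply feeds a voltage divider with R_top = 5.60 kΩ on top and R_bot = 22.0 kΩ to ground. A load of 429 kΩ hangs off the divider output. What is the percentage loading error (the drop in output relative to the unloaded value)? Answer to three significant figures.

The divider's output (Thévenin) resistance is R_top‖R_bot = 4.464 kΩ.
Fractional drop under load = R_th/(R_th + R_L) = 4.464 / (4.464 + 429) = 0.01030.
So the output falls by 1.03 %.

1.03 %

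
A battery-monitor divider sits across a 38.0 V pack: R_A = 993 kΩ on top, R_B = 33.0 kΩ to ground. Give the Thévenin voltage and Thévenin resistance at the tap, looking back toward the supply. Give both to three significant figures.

V_th = 1.22 V, R_th = 31.9 kΩ

V_th is the open-circuit tap voltage: 38.0 × 33.0/(993 + 33.0) = 1.22 V.
With the supply zeroed, R_A and R_B appear in parallel from the tap: R_th = R_A‖R_B = (993 × 33.0)/1026 = 31.9 kΩ.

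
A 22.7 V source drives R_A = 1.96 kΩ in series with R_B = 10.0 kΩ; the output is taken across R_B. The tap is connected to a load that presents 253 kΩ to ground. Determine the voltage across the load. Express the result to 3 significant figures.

V_out ≈ 18.9 V

The load sits in parallel with R_B: R_B‖R_L = (10.0 × 253) / (10.0 + 253) = 9.620 kΩ.
V_out = 22.7 × 9.620 / (1.96 + 9.620) = 22.7 × 9.620/11.58 = 18.9 V.
(Unloaded it would have been 19.0 V.)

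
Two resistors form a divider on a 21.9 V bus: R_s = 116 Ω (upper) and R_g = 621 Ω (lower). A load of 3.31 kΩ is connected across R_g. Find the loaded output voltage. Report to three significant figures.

The load sits in parallel with R_g: R_g‖R_L = (621 × 3310) / (621 + 3310) = 522.9 Ω.
V_out = 21.9 × 522.9 / (116 + 522.9) = 21.9 × 522.9/638.9 = 17.9 V.

V_out ≈ 17.9 V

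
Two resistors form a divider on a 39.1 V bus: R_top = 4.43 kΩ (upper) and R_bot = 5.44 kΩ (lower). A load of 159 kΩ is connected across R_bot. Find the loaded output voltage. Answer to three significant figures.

The load sits in parallel with R_bot: R_bot‖R_L = (5.44 × 159) / (5.44 + 159) = 5.260 kΩ.
V_out = 39.1 × 5.260 / (4.43 + 5.260) = 39.1 × 5.260/9.690 = 21.2 V.
(Unloaded it would have been 21.6 V.)

V_out ≈ 21.2 V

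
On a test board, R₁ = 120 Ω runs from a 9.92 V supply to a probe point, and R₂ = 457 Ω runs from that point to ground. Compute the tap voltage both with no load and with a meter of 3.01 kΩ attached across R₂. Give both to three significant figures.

Unloaded: 7.86 V; loaded: 7.62 V

Open-circuit: V = 9.92 × 457/(120 + 457) = 7.86 V.
With the load, R₂ becomes R₂‖R_L = 396.8 Ω, so V = 9.92 × 396.8/516.8 = 7.62 V.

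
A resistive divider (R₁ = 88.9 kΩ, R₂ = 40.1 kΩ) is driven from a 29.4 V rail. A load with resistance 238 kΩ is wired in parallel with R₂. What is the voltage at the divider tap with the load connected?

V_out ≈ 8.19 V

The load sits in parallel with R₂: R₂‖R_L = (40.1 × 238) / (40.1 + 238) = 34.32 kΩ.
V_out = 29.4 × 34.32 / (88.9 + 34.32) = 29.4 × 34.32/123.2 = 8.19 V.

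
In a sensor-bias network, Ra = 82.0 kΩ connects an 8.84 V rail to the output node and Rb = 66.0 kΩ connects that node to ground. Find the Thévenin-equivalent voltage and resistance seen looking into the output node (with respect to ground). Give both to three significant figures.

V_th is the open-circuit tap voltage: 8.84 × 66.0/(82.0 + 66.0) = 3.94 V.
With the supply zeroed, Ra and Rb appear in parallel from the tap: R_th = Ra‖Rb = (82.0 × 66.0)/148.0 = 36.6 kΩ.

V_th = 3.94 V, R_th = 36.6 kΩ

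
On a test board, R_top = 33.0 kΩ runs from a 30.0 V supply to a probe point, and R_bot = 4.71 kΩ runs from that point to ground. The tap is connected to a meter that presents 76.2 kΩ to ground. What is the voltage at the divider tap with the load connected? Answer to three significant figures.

V_out ≈ 3.55 V

The load sits in parallel with R_bot: R_bot‖R_L = (4.71 × 76.2) / (4.71 + 76.2) = 4.436 kΩ.
V_out = 30.0 × 4.436 / (33.0 + 4.436) = 30.0 × 4.436/37.44 = 3.55 V.
(Unloaded it would have been 3.75 V.)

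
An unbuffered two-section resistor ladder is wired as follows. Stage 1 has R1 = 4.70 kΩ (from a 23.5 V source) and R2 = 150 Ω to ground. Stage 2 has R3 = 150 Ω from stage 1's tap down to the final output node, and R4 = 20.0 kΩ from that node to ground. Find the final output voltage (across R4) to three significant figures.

Stage 2 presents R3+R4 = 20150 Ω as a load on stage 1's tap.
Stage 1's lower leg becomes R2‖(R3+R4) = 148.9 Ω, so V_mid = 23.5 × 148.9/4849 = 0.7216 V.
Stage 2 is itself unloaded: V_out = V_mid × R4/(R3+R4) = 0.7216 × 20000/20150 = 0.716 V.

V_out ≈ 0.716 V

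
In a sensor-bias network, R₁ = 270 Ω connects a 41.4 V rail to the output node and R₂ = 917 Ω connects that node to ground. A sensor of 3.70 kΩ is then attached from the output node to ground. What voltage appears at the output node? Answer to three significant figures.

The load sits in parallel with R₂: R₂‖R_L = (917 × 3700) / (917 + 3700) = 734.9 Ω.
V_out = 41.4 × 734.9 / (270 + 734.9) = 41.4 × 734.9/1005 = 30.3 V.
(Unloaded it would have been 32.0 V.)

V_out ≈ 30.3 V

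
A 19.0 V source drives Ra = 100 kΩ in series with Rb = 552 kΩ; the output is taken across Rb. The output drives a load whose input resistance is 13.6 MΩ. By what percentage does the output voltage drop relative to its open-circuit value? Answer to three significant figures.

The divider's output (Thévenin) resistance is Ra‖Rb = 84.66 kΩ.
Fractional drop under load = R_th/(R_th + R_L) = 84.66 / (84.66 + 13600) = 0.006187.
So the output falls by 0.619 %.

0.619 %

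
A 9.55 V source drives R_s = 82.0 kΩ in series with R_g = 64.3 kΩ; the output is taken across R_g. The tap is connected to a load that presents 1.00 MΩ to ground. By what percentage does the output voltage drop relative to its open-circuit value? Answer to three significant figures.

The divider's output (Thévenin) resistance is R_s‖R_g = 36.04 kΩ.
Fractional drop under load = R_th/(R_th + R_L) = 36.04 / (36.04 + 1000) = 0.03479.
So the output falls by 3.48 %.

3.48 %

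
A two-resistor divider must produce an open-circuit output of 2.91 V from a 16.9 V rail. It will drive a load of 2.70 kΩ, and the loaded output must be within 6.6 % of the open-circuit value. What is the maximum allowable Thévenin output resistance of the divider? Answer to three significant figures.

R_th ≤ 191 Ω

Loading drop = R_th/(R_th + R_L) ≤ 0.0660, so R_th ≤ R_L · ε/(1−ε) = 2.70 kΩ × 0.0660/0.9340 = 191 Ω.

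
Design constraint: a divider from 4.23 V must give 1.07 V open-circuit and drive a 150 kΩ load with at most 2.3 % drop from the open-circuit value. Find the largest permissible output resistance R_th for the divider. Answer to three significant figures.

R_th ≤ 3.53 kΩ

Loading drop = R_th/(R_th + R_L) ≤ 0.0230, so R_th ≤ R_L · ε/(1−ε) = 150 kΩ × 0.0230/0.9770 = 3.53 kΩ.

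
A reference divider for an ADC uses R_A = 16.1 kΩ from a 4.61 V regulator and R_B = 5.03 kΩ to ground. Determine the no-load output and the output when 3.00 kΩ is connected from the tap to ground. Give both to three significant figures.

Unloaded: 1.10 V; loaded: 0.482 V

Open-circuit: V = 4.61 × 5.03/(16.1 + 5.03) = 1.10 V.
With the load, R_B becomes R_B‖R_L = 1.879 kΩ, so V = 4.61 × 1.879/17.98 = 0.482 V.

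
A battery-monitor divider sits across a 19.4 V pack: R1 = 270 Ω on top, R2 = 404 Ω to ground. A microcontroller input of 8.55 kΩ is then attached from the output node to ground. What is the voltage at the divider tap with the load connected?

The load sits in parallel with R2: R2‖R_L = (404 × 8550) / (404 + 8550) = 385.8 Ω.
V_out = 19.4 × 385.8 / (270 + 385.8) = 19.4 × 385.8/655.8 = 11.4 V.

V_out ≈ 11.4 V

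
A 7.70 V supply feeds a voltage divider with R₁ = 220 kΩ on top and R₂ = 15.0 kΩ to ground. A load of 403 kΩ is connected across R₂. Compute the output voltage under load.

The load sits in parallel with R₂: R₂‖R_L = (15.0 × 403) / (15.0 + 403) = 14.46 kΩ.
V_out = 7.70 × 14.46 / (220 + 14.46) = 7.70 × 14.46/234.5 = 0.475 V.

V_out ≈ 0.475 V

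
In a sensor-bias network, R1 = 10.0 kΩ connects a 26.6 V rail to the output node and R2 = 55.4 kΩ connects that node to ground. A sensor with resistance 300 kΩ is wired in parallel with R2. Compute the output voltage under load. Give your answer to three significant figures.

V_out ≈ 21.9 V

The load sits in parallel with R2: R2‖R_L = (55.4 × 300) / (55.4 + 300) = 46.76 kΩ.
V_out = 26.6 × 46.76 / (10.0 + 46.76) = 26.6 × 46.76/56.76 = 21.9 V.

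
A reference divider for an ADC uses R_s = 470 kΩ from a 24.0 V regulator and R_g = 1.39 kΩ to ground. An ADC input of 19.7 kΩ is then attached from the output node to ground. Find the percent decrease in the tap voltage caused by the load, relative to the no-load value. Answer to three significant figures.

The divider's output (Thévenin) resistance is R_s‖R_g = 1.386 kΩ.
Fractional drop under load = R_th/(R_th + R_L) = 1.386 / (1.386 + 19.7) = 0.06573.
So the output falls by 6.57 %.

6.57 %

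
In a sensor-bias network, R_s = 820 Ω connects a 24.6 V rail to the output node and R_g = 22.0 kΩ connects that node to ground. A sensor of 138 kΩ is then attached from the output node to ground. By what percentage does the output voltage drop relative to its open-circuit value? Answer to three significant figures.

The divider's output (Thévenin) resistance is R_s‖R_g = 790.5 Ω.
Fractional drop under load = R_th/(R_th + R_L) = 790.5 / (790.5 + 138000) = 0.005696.
So the output falls by 0.570 %.

0.570 %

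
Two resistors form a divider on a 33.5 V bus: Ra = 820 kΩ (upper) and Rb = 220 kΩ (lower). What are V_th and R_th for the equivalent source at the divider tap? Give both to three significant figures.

V_th = 7.09 V, R_th = 173 kΩ

V_th is the open-circuit tap voltage: 33.5 × 220/(820 + 220) = 7.09 V.
With the supply zeroed, Ra and Rb appear in parallel from the tap: R_th = Ra‖Rb = (820 × 220)/1040 = 173 kΩ.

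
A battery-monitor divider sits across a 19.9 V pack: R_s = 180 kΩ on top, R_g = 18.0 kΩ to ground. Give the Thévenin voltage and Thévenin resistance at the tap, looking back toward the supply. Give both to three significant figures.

V_th = 1.81 V, R_th = 16.4 kΩ

V_th is the open-circuit tap voltage: 19.9 × 18.0/(180 + 18.0) = 1.81 V.
With the supply zeroed, R_s and R_g appear in parallel from the tap: R_th = R_s‖R_g = (180 × 18.0)/198.0 = 16.4 kΩ.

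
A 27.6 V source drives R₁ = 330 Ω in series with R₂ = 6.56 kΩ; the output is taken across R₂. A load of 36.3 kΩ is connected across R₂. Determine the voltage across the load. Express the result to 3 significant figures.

The load sits in parallel with R₂: R₂‖R_L = (6560 × 36300) / (6560 + 36300) = 5556 Ω.
V_out = 27.6 × 5556 / (330 + 5556) = 27.6 × 5556/5886 = 26.1 V.

V_out ≈ 26.1 V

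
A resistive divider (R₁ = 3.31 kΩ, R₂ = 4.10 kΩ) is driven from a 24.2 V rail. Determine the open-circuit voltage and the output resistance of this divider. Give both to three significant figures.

V_th is the open-circuit tap voltage: 24.2 × 4.10/(3.31 + 4.10) = 13.4 V.
With the supply zeroed, R₁ and R₂ appear in parallel from the tap: R_th = R₁‖R₂ = (3.31 × 4.10)/7.410 = 1.83 kΩ.

V_th = 13.4 V, R_th = 1.83 kΩ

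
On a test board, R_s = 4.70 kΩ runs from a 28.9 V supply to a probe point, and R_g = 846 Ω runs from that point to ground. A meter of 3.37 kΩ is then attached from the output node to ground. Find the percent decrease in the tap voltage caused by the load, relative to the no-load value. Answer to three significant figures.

The divider's output (Thévenin) resistance is R_s‖R_g = 716.9 Ω.
Fractional drop under load = R_th/(R_th + R_L) = 716.9 / (716.9 + 3370) = 0.1754.
So the output falls by 17.5 %.

17.5 %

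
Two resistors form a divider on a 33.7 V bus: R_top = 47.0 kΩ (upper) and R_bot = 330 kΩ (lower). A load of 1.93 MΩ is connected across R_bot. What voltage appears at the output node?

V_out ≈ 28.9 V

The load sits in parallel with R_bot: R_bot‖R_L = (330 × 1930) / (330 + 1930) = 281.8 kΩ.
V_out = 33.7 × 281.8 / (47.0 + 281.8) = 33.7 × 281.8/328.8 = 28.9 V.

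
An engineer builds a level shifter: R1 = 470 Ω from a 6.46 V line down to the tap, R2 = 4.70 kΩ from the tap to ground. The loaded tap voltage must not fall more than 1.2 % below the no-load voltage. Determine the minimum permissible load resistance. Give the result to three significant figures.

Output resistance R_th = R1‖R2 = (470 × 4700)/5170 = 427.3 Ω.
The fractional drop is R_th/(R_th + R_L); requiring this ≤ 0.0120 gives R_L ≥ R_th(1/0.0120 − 1) = 427.3 × 82.33 = 35.2 kΩ.

R_L(min) ≈ 35.2 kΩ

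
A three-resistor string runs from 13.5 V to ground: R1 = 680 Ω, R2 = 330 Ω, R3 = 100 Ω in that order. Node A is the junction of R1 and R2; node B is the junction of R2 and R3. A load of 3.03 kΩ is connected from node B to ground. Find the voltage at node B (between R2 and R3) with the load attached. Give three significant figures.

V ≈ 1.18 V

At node B, R3 is in parallel with the load: R3‖R_L = 96.81 Ω.
Below node A the resistance is R2 + (R3‖R_L) = 426.8 Ω, so V_A = 13.5 × 426.8/1107 = 5.206 V.
Then V_B = V_A × (R3‖R_L)/(R2 + R3‖R_L) = 5.206 × 96.81/426.8 = 1.18 V.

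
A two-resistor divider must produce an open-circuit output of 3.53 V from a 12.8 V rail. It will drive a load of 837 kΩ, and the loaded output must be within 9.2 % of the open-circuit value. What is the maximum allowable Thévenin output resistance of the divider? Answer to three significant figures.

Loading drop = R_th/(R_th + R_L) ≤ 0.0920, so R_th ≤ R_L · ε/(1−ε) = 837 kΩ × 0.0920/0.9080 = 84.8 kΩ.

R_th ≤ 84.8 kΩ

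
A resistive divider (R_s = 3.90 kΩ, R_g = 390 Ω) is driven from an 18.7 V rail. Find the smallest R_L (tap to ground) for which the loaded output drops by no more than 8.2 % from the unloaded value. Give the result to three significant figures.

Output resistance R_th = R_s‖R_g = (3900 × 390)/4290 = 354.5 Ω.
The fractional drop is R_th/(R_th + R_L); requiring this ≤ 0.0820 gives R_L ≥ R_th(1/0.0820 − 1) = 354.5 × 11.20 = 3.97 kΩ.

R_L(min) ≈ 3.97 kΩ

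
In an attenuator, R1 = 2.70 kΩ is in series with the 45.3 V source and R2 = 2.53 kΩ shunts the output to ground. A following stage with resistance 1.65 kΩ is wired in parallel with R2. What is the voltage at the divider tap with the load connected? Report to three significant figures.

V_out ≈ 12.2 V

The load sits in parallel with R2: R2‖R_L = (2.53 × 1.65) / (2.53 + 1.65) = 0.9987 kΩ.
V_out = 45.3 × 0.9987 / (2.70 + 0.9987) = 45.3 × 0.9987/3.699 = 12.2 V.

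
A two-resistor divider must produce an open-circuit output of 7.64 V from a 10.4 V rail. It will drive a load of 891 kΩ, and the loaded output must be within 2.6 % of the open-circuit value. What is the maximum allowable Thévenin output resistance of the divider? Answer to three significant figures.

Loading drop = R_th/(R_th + R_L) ≤ 0.0260, so R_th ≤ R_L · ε/(1−ε) = 891 kΩ × 0.0260/0.9740 = 23.8 kΩ.

R_th ≤ 23.8 kΩ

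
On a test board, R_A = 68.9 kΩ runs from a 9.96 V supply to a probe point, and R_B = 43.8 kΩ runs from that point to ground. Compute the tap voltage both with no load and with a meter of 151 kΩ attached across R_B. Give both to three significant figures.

Open-circuit: V = 9.96 × 43.8/(68.9 + 43.8) = 3.87 V.
With the load, R_B becomes R_B‖R_L = 33.95 kΩ, so V = 9.96 × 33.95/102.9 = 3.29 V.

Unloaded: 3.87 V; loaded: 3.29 V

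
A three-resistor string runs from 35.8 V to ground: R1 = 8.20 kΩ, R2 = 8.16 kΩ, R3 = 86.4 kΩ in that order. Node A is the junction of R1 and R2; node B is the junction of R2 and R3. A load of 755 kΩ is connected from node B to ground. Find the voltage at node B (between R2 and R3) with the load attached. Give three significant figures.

V ≈ 29.6 V

At node B, R3 is in parallel with the load: R3‖R_L = 77.53 kΩ.
Below node A the resistance is R2 + (R3‖R_L) = 85.69 kΩ, so V_A = 35.8 × 85.69/93.89 = 32.67 V.
Then V_B = V_A × (R3‖R_L)/(R2 + R3‖R_L) = 32.67 × 77.53/85.69 = 29.6 V.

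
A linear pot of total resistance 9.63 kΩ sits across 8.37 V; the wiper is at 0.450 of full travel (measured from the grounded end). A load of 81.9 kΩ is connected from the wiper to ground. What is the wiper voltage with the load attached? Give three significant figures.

V ≈ 3.66 V

The wiper splits the pot into (1−α)R = 5.296 kΩ above and αR = 4.333 kΩ below.
Lower section ‖ load = 4.116 kΩ.
V_wiper = 8.37 × 4.116/(5.296 + 4.116) = 3.66 V.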